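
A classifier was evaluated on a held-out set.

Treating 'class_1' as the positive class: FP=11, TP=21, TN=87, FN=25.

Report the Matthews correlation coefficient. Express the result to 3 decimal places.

MCC = (TP·TN − FP·FN) / √((TP+FP)(TP+FN)(TN+FP)(TN+FN))
Numerator = 21·87 − 11·25 = 1552
Denominator = √(32·46·98·112) = √16156672 = 4019.5363
MCC = 1552 / 4019.5363 = 0.386

0.386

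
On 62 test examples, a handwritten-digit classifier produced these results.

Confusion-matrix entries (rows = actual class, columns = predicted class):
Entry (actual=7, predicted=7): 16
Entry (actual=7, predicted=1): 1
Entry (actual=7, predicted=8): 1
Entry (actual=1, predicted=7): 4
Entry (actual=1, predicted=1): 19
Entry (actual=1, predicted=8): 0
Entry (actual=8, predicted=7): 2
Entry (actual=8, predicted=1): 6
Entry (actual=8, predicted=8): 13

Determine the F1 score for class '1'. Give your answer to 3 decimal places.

One-vs-rest for '1': TP = diagonal; FP = other classes predicted '1'; FN = '1' predicted as other.
F1 score = 2·TP/(2·TP+FP+FN).
1: TP=19, FP=1+6=7, FN=4+0=4 → 38/49 = 0.7755

0.776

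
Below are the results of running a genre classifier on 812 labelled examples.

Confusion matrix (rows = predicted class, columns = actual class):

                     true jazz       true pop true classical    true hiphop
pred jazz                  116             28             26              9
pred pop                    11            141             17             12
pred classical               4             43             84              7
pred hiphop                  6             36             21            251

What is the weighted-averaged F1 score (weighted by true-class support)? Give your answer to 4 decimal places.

Per-class F1 score (2·TP/(2·TP+FP+FN)):
  jazz: TP=116, FP=28+26+9=63, FN=11+4+6=21 → 232/316 = 0.73418
  pop: TP=141, FP=11+17+12=40, FN=28+43+36=107 → 282/429 = 0.65734
  classical: TP=84, FP=4+43+7=54, FN=26+17+21=64 → 168/286 = 0.58741
  hiphop: TP=251, FP=6+36+21=63, FN=9+12+7=28 → 502/593 = 0.84654
Weighted-F1 score = Σ (supportᵢ/N)·F1 scoreᵢ with N=812: (137/812)·0.73418 + (248/812)·0.65734 + (148/812)·0.58741 + (279/812)·0.84654 = 0.7226

0.7226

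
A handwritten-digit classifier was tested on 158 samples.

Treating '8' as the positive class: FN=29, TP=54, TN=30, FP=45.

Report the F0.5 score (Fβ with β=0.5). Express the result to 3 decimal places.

0.564

Fβ = (1+β²)·TP / ((1+β²)·TP + β²·FN + FP), with β²=1/4
= 1.25·54 / (1.25·54 + 0.25·29 + 45) = 0.564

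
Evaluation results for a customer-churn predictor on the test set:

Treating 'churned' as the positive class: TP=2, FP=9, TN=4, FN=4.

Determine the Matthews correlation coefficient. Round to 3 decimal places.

MCC = (TP·TN − FP·FN) / √((TP+FP)(TP+FN)(TN+FP)(TN+FN))
Numerator = 2·4 − 9·4 = -28
Denominator = √(11·6·13·8) = √6864 = 82.8493
MCC = -28 / 82.8493 = -0.338

-0.338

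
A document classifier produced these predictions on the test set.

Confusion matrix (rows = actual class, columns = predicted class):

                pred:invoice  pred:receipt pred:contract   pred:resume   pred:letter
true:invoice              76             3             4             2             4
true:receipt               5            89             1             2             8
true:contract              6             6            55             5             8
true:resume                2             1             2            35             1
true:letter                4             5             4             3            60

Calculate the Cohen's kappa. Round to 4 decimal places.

0.7530

Observed agreement pₒ = trace/N = 315/391 = 0.80563
Expected agreement pₑ = Σ (rowᵢ·colᵢ)/N² = (89·93 + 105·104 + 80·66 + 41·47 + 76·81)/391² = 0.21298
κ = (pₒ − pₑ)/(1 − pₑ) = (0.80563 − 0.21298)/(1 − 0.21298) = 0.7530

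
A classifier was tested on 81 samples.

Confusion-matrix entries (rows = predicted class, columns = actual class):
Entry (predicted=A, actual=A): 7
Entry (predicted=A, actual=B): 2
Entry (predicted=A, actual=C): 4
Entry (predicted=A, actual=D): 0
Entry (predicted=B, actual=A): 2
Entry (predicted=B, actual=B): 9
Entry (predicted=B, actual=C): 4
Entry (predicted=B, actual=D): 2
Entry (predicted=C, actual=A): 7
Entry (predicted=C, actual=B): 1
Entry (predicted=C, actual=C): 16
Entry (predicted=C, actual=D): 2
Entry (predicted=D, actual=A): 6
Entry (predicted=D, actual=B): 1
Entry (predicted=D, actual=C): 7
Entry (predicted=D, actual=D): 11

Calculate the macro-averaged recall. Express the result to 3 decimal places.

Per-class recall (TP/(TP+FN)):
  A: TP=7, FN=2+7+6=15 → 7/22 = 0.3182
  B: TP=9, FN=2+1+1=4 → 9/13 = 0.6923
  C: TP=16, FN=4+4+7=15 → 16/31 = 0.5161
  D: TP=11, FN=0+2+2=4 → 11/15 = 0.7333
Macro-recall = mean = (0.3182 + 0.6923 + 0.5161 + 0.7333) / 4 = 0.565

0.565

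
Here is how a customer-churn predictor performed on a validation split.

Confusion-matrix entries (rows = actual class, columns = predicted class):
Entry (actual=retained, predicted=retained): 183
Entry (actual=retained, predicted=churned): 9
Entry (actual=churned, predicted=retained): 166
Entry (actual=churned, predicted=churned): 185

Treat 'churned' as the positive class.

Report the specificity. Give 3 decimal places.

0.953

Specificity = TN/(TN+FP) = 183/(183+9) = 0.953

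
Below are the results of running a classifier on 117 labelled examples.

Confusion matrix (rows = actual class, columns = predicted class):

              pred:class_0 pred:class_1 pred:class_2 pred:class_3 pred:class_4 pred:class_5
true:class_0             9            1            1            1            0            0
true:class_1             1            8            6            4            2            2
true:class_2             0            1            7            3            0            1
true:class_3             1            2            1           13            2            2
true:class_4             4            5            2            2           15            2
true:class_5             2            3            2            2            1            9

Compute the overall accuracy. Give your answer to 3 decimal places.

0.521

Accuracy = trace / total = (9+8+7+13+15+9=61) / 117 = 61/117 = 0.521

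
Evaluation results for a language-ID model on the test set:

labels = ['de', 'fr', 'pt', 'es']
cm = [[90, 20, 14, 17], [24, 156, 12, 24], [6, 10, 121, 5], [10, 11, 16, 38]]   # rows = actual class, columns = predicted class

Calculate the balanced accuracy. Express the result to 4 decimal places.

0.6798

Balanced accuracy = mean of per-class recall.
  de: recall = 90/141 = 0.63830
  fr: recall = 156/216 = 0.72222
  pt: recall = 121/142 = 0.85211
  es: recall = 38/75 = 0.50667
Mean = (0.63830 + 0.72222 + 0.85211 + 0.50667) / 4 = 0.6798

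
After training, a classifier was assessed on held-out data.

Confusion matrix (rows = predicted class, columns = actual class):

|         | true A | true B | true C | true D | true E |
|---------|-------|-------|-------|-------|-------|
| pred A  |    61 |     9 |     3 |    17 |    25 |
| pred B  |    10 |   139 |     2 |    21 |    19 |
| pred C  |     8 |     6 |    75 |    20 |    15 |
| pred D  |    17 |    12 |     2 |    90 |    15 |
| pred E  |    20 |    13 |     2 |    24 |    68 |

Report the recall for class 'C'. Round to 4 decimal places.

0.8929

One-vs-rest for 'C': TP = diagonal; FP = other classes predicted 'C'; FN = 'C' predicted as other.
recall = TP/(TP+FN).
C: TP=75, FN=3+2+2+2=9 → 75/84 = 0.89286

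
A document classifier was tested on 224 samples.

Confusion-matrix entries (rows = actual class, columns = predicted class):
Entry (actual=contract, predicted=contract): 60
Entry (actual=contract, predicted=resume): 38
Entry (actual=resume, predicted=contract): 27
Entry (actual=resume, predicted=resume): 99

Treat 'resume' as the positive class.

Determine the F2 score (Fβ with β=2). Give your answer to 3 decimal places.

0.772

Fβ = (1+β²)·TP / ((1+β²)·TP + β²·FN + FP), with β²=4
= 5·99 / (5·99 + 4·27 + 38) = 0.772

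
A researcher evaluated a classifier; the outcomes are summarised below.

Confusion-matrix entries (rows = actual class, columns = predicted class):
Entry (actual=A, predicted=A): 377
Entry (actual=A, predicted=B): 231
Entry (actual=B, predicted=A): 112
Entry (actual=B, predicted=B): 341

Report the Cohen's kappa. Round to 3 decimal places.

Observed agreement pₒ = trace/N = 718/1061 = 0.6767
Expected agreement pₑ = Σ (rowᵢ·colᵢ)/N² = (608·489 + 453·572)/1061² = 0.4943
κ = (pₒ − pₑ)/(1 − pₑ) = (0.6767 − 0.4943)/(1 − 0.4943) = 0.361

0.361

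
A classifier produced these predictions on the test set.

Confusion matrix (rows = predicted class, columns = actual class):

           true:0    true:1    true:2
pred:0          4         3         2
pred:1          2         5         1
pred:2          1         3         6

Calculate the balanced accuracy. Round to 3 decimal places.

Balanced accuracy = mean of per-class recall.
  0: recall = 4/7 = 0.5714
  1: recall = 5/11 = 0.4545
  2: recall = 6/9 = 0.6667
Mean = (0.5714 + 0.4545 + 0.6667) / 3 = 0.564

0.564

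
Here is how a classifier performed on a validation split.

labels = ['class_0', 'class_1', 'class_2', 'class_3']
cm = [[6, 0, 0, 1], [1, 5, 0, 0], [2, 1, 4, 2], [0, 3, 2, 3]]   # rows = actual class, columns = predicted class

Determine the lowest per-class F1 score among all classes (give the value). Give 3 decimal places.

Per-class F1 score (2·TP/(2·TP+FP+FN)):
  class_0: TP=6, FP=1+2+0=3, FN=0+0+1=1 → 12/16 = 0.7500
  class_1: TP=5, FP=0+1+3=4, FN=1+0+0=1 → 10/15 = 0.6667
  class_2: TP=4, FP=0+0+2=2, FN=2+1+2=5 → 8/15 = 0.5333
  class_3: TP=3, FP=1+0+2=3, FN=0+3+2=5 → 6/14 = 0.4286
Lowest is class 'class_3' with F1 score = 0.429.

0.429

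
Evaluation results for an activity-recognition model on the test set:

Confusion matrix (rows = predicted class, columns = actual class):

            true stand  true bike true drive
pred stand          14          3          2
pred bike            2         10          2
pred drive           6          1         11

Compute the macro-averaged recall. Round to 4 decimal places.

0.6947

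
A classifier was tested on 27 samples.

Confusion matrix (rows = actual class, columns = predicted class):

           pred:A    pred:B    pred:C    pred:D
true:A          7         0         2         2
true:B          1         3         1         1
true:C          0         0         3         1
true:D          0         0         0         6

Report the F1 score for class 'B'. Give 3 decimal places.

0.667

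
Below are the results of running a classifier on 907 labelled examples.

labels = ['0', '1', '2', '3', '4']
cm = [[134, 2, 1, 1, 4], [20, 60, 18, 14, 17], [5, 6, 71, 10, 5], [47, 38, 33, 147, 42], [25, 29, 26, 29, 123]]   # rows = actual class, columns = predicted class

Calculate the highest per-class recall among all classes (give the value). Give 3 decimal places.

0.944

Per-class recall (TP/(TP+FN)):
  0: TP=134, FN=2+1+1+4=8 → 134/142 = 0.9437
  1: TP=60, FN=20+18+14+17=69 → 60/129 = 0.4651
  2: TP=71, FN=5+6+10+5=26 → 71/97 = 0.7320
  3: TP=147, FN=47+38+33+42=160 → 147/307 = 0.4788
  4: TP=123, FN=25+29+26+29=109 → 123/232 = 0.5302
Highest is class '0' with recall = 0.944.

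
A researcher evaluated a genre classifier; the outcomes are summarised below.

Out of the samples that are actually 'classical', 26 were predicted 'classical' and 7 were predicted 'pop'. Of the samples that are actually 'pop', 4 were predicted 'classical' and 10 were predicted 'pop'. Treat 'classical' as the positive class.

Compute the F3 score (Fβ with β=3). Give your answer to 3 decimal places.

0.795

Fβ = (1+β²)·TP / ((1+β²)·TP + β²·FN + FP), with β²=9
= 10·26 / (10·26 + 9·7 + 4) = 0.795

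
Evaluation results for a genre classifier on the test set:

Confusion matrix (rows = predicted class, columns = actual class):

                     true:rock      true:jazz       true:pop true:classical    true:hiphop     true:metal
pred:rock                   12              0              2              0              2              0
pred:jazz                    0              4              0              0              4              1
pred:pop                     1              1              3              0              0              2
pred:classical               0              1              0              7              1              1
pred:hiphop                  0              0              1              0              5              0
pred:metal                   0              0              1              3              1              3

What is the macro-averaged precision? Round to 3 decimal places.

0.589

Per-class precision (TP/(TP+FP)):
  rock: TP=12, FP=0+2+0+2+0=4 → 12/16 = 0.7500
  jazz: TP=4, FP=0+0+0+4+1=5 → 4/9 = 0.4444
  pop: TP=3, FP=1+1+0+0+2=4 → 3/7 = 0.4286
  classical: TP=7, FP=0+1+0+1+1=3 → 7/10 = 0.7000
  hiphop: TP=5, FP=0+0+1+0+0=1 → 5/6 = 0.8333
  metal: TP=3, FP=0+0+1+3+1=5 → 3/8 = 0.3750
Macro-precision = mean = (0.7500 + 0.4444 + 0.4286 + 0.7000 + 0.8333 + 0.3750) / 6 = 0.589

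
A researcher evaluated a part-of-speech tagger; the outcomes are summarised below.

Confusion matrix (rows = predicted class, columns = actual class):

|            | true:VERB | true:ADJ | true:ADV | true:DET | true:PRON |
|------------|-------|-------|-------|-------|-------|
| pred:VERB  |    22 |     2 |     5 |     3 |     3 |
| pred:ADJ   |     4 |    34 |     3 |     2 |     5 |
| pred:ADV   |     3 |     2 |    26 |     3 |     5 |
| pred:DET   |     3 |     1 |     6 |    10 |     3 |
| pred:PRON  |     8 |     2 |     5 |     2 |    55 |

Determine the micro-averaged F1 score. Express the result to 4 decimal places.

0.6774

Micro-averaging pools counts across classes: ΣTP=147, ΣFP=70, ΣFN=70.
Micro-F1 score = 2·TP/(2·TP+FP+FN) on pooled counts = 0.6774 (equals overall accuracy in single-label multiclass).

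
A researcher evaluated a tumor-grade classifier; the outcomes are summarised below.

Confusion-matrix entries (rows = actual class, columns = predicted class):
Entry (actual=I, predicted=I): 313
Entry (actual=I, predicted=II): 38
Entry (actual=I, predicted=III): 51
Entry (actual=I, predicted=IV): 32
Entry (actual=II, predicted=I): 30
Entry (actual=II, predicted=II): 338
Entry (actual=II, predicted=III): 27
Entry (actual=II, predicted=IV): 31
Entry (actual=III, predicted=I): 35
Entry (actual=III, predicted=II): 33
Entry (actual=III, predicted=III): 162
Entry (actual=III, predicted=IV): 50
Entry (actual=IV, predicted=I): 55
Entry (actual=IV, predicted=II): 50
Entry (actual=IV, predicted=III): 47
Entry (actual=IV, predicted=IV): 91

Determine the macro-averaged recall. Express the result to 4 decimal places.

0.6169

Per-class recall (TP/(TP+FN)):
  I: TP=313, FN=38+51+32=121 → 313/434 = 0.72120
  II: TP=338, FN=30+27+31=88 → 338/426 = 0.79343
  III: TP=162, FN=35+33+50=118 → 162/280 = 0.57857
  IV: TP=91, FN=55+50+47=152 → 91/243 = 0.37449
Macro-recall = mean = (0.72120 + 0.79343 + 0.57857 + 0.37449) / 4 = 0.6169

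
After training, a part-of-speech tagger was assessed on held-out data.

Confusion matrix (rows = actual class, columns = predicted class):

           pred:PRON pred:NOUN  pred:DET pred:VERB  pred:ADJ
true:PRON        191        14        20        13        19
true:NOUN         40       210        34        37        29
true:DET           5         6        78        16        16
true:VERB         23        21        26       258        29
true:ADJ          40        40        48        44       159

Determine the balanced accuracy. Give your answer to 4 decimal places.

0.6382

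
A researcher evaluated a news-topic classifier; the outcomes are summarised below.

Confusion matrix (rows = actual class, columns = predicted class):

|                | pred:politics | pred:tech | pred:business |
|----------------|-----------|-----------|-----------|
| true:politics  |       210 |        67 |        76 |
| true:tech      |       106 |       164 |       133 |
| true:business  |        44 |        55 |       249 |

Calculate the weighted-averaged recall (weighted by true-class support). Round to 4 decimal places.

Per-class recall (TP/(TP+FN)):
  politics: TP=210, FN=67+76=143 → 210/353 = 0.59490
  tech: TP=164, FN=106+133=239 → 164/403 = 0.40695
  business: TP=249, FN=44+55=99 → 249/348 = 0.71552
Weighted-recall = Σ (supportᵢ/N)·recallᵢ with N=1104: (353/1104)·0.59490 + (403/1104)·0.40695 + (348/1104)·0.71552 = 0.5643

0.5643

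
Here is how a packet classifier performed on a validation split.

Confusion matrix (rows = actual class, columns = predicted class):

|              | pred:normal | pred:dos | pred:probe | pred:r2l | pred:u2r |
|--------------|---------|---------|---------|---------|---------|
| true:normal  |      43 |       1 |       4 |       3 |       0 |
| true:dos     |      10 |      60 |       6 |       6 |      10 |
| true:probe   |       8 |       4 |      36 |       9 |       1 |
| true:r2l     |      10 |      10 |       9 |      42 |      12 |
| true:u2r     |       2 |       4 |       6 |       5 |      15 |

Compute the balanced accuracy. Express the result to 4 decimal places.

0.6182

Balanced accuracy = mean of per-class recall.
  normal: recall = 43/51 = 0.84314
  dos: recall = 60/92 = 0.65217
  probe: recall = 36/58 = 0.62069
  r2l: recall = 42/83 = 0.50602
  u2r: recall = 15/32 = 0.46875
Mean = (0.84314 + 0.65217 + 0.62069 + 0.50602 + 0.46875) / 5 = 0.6182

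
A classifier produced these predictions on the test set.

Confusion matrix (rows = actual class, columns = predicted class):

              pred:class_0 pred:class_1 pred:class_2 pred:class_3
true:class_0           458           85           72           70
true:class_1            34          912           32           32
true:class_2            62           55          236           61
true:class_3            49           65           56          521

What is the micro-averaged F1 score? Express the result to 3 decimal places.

0.760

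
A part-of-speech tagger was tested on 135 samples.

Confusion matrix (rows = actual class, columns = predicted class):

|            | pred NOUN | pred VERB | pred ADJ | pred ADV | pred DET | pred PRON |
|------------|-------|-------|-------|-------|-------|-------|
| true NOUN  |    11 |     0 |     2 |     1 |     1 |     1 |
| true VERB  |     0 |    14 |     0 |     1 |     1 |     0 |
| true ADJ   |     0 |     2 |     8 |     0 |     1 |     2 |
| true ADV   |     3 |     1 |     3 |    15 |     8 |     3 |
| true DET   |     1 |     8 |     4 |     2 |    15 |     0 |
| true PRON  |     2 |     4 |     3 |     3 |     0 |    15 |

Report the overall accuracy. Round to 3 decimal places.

0.578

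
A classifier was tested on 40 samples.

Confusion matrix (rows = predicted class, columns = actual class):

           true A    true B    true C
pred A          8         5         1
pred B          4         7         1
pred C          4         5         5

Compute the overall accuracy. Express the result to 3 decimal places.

0.500

Accuracy = trace / total = (8+7+5=20) / 40 = 20/40 = 0.500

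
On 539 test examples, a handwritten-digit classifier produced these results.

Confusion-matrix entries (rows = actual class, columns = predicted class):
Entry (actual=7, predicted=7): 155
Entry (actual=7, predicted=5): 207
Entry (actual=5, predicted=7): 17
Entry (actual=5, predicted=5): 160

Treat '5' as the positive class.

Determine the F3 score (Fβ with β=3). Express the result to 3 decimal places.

0.816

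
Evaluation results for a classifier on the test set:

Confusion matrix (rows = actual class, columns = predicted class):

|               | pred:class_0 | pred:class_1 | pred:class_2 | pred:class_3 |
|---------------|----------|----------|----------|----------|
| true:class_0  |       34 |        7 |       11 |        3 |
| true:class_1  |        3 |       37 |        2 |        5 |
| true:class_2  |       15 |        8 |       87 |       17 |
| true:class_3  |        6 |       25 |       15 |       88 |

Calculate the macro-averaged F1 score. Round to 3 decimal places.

0.658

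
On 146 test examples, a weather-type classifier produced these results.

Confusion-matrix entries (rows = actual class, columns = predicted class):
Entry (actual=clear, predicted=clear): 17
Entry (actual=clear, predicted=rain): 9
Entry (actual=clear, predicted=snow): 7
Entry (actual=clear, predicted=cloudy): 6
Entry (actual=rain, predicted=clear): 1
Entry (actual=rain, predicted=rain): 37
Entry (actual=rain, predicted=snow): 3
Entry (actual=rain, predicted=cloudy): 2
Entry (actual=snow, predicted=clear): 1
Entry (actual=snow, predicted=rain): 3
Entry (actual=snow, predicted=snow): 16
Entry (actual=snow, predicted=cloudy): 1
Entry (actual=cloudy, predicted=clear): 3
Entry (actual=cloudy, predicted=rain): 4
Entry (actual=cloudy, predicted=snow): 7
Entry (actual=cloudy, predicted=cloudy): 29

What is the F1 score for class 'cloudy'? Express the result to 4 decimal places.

Treat 'cloudy' as positive and all other classes as negative.
F1 score = 2·TP/(2·TP+FP+FN).
cloudy: TP=29, FP=6+2+1=9, FN=3+4+7=14 → 58/81 = 0.71605

0.7160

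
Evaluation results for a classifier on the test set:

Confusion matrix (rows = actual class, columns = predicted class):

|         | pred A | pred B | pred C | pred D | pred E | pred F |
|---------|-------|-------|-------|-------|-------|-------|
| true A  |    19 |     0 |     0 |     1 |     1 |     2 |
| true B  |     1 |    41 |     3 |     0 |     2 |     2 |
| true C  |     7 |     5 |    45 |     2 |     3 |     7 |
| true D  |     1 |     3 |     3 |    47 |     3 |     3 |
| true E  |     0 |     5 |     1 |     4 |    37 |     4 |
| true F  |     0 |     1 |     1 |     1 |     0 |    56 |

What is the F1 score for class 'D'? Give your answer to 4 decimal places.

One-vs-rest for 'D': TP = diagonal; FP = other classes predicted 'D'; FN = 'D' predicted as other.
F1 score = 2·TP/(2·TP+FP+FN).
D: TP=47, FP=1+0+2+4+1=8, FN=1+3+3+3+3=13 → 94/115 = 0.81739

0.8174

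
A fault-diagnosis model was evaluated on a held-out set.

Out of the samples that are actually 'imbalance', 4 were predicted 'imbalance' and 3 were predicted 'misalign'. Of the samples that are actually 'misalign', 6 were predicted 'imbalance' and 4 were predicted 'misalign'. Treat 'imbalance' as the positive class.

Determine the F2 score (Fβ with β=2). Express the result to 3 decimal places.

Fβ = (1+β²)·TP / ((1+β²)·TP + β²·FN + FP), with β²=4
= 5·4 / (5·4 + 4·3 + 6) = 0.526

0.526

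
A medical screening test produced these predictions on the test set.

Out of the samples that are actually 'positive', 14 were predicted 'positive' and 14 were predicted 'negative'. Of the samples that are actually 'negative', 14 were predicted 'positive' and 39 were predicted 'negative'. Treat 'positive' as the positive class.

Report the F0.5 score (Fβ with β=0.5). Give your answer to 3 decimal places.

Fβ = (1+β²)·TP / ((1+β²)·TP + β²·FN + FP), with β²=1/4
= 1.25·14 / (1.25·14 + 0.25·14 + 14) = 0.500

0.500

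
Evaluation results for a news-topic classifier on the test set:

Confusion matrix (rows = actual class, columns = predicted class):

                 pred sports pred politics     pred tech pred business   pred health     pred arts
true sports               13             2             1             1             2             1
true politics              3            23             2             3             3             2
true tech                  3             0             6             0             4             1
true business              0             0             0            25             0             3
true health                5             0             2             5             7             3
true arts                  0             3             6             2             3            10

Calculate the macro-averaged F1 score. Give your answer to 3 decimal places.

Per-class F1 score (2·TP/(2·TP+FP+FN)):
  sports: TP=13, FP=3+3+0+5+0=11, FN=2+1+1+2+1=7 → 26/44 = 0.5909
  politics: TP=23, FP=2+0+0+0+3=5, FN=3+2+3+3+2=13 → 46/64 = 0.7188
  tech: TP=6, FP=1+2+0+2+6=11, FN=3+0+0+4+1=8 → 12/31 = 0.3871
  business: TP=25, FP=1+3+0+5+2=11, FN=0+0+0+0+3=3 → 50/64 = 0.7813
  health: TP=7, FP=2+3+4+0+3=12, FN=5+0+2+5+3=15 → 14/41 = 0.3415
  arts: TP=10, FP=1+2+1+3+3=10, FN=0+3+6+2+3=14 → 20/44 = 0.4545
Macro-F1 score = mean = (0.5909 + 0.7188 + 0.3871 + 0.7813 + 0.3415 + 0.4545) / 6 = 0.546

0.546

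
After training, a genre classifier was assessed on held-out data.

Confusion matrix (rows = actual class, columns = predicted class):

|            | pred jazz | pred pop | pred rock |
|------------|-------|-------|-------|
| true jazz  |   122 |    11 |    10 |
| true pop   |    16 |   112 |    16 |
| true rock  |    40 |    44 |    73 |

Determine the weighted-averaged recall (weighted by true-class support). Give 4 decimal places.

0.6914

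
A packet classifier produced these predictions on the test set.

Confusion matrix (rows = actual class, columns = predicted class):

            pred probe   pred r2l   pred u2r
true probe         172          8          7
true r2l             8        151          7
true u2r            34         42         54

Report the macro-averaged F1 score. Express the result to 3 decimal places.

0.742

Per-class F1 score (2·TP/(2·TP+FP+FN)):
  probe: TP=172, FP=8+34=42, FN=8+7=15 → 344/401 = 0.8579
  r2l: TP=151, FP=8+42=50, FN=8+7=15 → 302/367 = 0.8229
  u2r: TP=54, FP=7+7=14, FN=34+42=76 → 108/198 = 0.5455
Macro-F1 score = mean = (0.8579 + 0.8229 + 0.5455) / 3 = 0.742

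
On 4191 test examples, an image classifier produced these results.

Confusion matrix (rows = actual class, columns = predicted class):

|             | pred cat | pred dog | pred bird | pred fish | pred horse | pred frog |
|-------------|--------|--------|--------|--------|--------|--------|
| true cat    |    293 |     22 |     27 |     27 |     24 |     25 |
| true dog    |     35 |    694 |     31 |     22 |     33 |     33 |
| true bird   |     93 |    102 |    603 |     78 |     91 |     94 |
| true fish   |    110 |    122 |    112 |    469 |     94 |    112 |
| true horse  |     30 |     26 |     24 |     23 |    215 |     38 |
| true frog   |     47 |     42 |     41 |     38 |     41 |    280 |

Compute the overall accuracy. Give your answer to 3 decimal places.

0.609

Accuracy = trace / total = (293+694+603+469+215+280=2554) / 4191 = 2554/4191 = 0.609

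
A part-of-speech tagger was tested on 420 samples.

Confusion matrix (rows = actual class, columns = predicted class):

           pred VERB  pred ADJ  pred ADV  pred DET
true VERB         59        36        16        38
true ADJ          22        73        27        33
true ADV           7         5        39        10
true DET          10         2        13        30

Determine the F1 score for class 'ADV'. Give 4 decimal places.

0.5000

One-vs-rest for 'ADV': TP = diagonal; FP = other classes predicted 'ADV'; FN = 'ADV' predicted as other.
F1 score = 2·TP/(2·TP+FP+FN).
ADV: TP=39, FP=16+27+13=56, FN=7+5+10=22 → 78/156 = 0.50000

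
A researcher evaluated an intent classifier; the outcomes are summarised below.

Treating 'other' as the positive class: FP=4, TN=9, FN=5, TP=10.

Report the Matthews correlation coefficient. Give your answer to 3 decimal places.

MCC = (TP·TN − FP·FN) / √((TP+FP)(TP+FN)(TN+FP)(TN+FN))
Numerator = 10·9 − 4·5 = 70
Denominator = √(14·15·13·14) = √38220 = 195.4994
MCC = 70 / 195.4994 = 0.358

0.358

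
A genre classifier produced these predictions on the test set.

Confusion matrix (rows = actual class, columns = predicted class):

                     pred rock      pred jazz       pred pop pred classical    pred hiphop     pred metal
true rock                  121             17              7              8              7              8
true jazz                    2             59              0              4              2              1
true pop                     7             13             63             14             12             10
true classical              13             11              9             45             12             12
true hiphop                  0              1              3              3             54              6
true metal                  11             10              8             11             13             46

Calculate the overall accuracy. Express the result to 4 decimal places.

0.6228

Accuracy = trace / total = (121+59+63+45+54+46=388) / 623 = 388/623 = 0.6228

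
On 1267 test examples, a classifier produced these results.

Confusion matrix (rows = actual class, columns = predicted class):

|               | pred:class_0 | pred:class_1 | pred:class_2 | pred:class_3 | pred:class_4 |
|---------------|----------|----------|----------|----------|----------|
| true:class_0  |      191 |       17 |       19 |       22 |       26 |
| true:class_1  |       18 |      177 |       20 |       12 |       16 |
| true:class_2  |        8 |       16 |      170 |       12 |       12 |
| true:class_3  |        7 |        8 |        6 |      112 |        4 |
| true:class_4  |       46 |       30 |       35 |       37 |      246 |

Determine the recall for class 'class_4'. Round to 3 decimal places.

Take TP from the diagonal, FP from the rest of the 'class_4' prediction marginal, FN from the rest of the 'class_4' actual marginal.
recall = TP/(TP+FN).
class_4: TP=246, FN=46+30+35+37=148 → 246/394 = 0.6244

0.624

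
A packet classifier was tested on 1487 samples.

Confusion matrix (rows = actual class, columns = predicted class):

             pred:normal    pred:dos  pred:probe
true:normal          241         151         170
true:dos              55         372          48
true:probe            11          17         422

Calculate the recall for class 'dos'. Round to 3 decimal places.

0.783

recall = TP/(TP+FN).
dos: TP=372, FN=55+48=103 → 372/475 = 0.7832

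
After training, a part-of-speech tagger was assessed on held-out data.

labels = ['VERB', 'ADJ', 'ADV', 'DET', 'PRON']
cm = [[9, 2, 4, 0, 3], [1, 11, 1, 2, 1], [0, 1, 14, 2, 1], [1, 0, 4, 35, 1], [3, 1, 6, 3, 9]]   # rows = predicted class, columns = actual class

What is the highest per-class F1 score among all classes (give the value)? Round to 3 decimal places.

0.843

Per-class F1 score (2·TP/(2·TP+FP+FN)):
  VERB: TP=9, FP=2+4+0+3=9, FN=1+0+1+3=5 → 18/32 = 0.5625
  ADJ: TP=11, FP=1+1+2+1=5, FN=2+1+0+1=4 → 22/31 = 0.7097
  ADV: TP=14, FP=0+1+2+1=4, FN=4+1+4+6=15 → 28/47 = 0.5957
  DET: TP=35, FP=1+0+4+1=6, FN=0+2+2+3=7 → 70/83 = 0.8434
  PRON: TP=9, FP=3+1+6+3=13, FN=3+1+1+1=6 → 18/37 = 0.4865
Highest is class 'DET' with F1 score = 0.843.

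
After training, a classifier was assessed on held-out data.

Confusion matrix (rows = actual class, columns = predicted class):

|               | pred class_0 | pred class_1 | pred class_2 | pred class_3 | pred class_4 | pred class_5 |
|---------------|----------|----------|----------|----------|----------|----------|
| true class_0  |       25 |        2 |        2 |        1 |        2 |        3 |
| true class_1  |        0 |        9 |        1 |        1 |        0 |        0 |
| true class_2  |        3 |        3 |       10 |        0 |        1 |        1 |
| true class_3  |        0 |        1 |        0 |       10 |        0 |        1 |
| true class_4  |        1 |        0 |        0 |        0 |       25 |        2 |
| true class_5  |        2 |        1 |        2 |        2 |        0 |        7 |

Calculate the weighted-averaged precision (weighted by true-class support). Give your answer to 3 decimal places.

0.737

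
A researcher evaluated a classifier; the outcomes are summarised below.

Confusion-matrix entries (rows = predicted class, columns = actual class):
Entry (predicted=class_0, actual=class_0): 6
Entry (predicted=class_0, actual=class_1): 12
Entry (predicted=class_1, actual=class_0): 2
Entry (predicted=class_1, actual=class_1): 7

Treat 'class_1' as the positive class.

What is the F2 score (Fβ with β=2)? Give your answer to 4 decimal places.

0.4118

Fβ = (1+β²)·TP / ((1+β²)·TP + β²·FN + FP), with β²=4
= 5·7 / (5·7 + 4·12 + 2) = 0.4118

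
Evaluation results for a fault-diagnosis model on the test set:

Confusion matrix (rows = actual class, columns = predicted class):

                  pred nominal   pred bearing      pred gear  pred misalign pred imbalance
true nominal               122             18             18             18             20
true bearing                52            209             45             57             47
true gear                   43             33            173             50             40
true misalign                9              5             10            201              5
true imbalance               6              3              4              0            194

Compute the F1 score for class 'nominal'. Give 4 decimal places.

Take TP from the diagonal, FP from the rest of the 'nominal' prediction marginal, FN from the rest of the 'nominal' actual marginal.
F1 score = 2·TP/(2·TP+FP+FN).
nominal: TP=122, FP=52+43+9+6=110, FN=18+18+18+20=74 → 244/428 = 0.57009

0.5701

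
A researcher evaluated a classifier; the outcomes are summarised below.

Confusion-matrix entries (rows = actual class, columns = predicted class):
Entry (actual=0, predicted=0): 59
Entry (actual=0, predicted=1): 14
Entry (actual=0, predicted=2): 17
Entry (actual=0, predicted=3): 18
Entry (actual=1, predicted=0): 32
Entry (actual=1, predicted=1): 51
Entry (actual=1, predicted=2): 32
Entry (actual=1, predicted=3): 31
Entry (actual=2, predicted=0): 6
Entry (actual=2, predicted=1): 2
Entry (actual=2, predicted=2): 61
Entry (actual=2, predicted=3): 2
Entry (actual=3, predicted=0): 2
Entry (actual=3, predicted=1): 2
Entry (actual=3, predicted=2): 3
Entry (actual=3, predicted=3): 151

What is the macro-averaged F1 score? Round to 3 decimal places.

Per-class F1 score (2·TP/(2·TP+FP+FN)):
  0: TP=59, FP=32+6+2=40, FN=14+17+18=49 → 118/207 = 0.5700
  1: TP=51, FP=14+2+2=18, FN=32+32+31=95 → 102/215 = 0.4744
  2: TP=61, FP=17+32+3=52, FN=6+2+2=10 → 122/184 = 0.6630
  3: TP=151, FP=18+31+2=51, FN=2+2+3=7 → 302/360 = 0.8389
Macro-F1 score = mean = (0.5700 + 0.4744 + 0.6630 + 0.8389) / 4 = 0.637

0.637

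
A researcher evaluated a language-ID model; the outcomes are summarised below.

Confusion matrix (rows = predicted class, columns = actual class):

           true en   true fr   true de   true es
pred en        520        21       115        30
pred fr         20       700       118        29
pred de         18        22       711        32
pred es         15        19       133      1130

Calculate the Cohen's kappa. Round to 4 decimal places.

0.7862

Observed agreement pₒ = trace/N = 3061/3633 = 0.84255
Expected agreement pₑ = Σ (rowᵢ·colᵢ)/N² = (573·686 + 762·867 + 1077·783 + 1221·1297)/3633² = 0.26371
κ = (pₒ − pₑ)/(1 − pₑ) = (0.84255 − 0.26371)/(1 − 0.26371) = 0.7862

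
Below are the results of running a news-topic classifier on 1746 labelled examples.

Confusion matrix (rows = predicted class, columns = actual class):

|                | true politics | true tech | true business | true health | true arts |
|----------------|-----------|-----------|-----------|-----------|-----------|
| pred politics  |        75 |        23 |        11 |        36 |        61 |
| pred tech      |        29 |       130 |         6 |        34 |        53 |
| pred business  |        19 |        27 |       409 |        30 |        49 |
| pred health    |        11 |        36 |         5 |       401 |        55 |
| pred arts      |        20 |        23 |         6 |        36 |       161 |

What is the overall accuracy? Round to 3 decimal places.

Accuracy = trace / total = (75+130+409+401+161=1176) / 1746 = 1176/1746 = 0.674

0.674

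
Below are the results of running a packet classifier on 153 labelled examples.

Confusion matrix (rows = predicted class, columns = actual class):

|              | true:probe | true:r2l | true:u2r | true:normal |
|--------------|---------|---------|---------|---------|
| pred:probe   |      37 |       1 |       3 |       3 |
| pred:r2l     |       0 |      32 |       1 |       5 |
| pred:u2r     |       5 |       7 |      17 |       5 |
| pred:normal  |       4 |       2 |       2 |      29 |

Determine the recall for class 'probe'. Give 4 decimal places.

0.8043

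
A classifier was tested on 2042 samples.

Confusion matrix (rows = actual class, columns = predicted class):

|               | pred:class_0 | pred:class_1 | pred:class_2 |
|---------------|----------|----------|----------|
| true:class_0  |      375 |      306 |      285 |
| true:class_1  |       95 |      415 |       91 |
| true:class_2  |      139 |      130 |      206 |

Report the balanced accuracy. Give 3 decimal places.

0.504

Balanced accuracy = mean of per-class recall.
  class_0: recall = 375/966 = 0.3882
  class_1: recall = 415/601 = 0.6905
  class_2: recall = 206/475 = 0.4337
Mean = (0.3882 + 0.6905 + 0.4337) / 3 = 0.504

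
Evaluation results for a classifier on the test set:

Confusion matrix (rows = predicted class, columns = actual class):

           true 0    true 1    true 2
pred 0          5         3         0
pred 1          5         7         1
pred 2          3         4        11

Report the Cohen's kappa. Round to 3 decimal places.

0.388

Observed agreement pₒ = trace/N = 23/39 = 0.5897
Expected agreement pₑ = Σ (rowᵢ·colᵢ)/N² = (13·8 + 14·13 + 12·18)/39² = 0.3300
κ = (pₒ − pₑ)/(1 − pₑ) = (0.5897 − 0.3300)/(1 − 0.3300) = 0.388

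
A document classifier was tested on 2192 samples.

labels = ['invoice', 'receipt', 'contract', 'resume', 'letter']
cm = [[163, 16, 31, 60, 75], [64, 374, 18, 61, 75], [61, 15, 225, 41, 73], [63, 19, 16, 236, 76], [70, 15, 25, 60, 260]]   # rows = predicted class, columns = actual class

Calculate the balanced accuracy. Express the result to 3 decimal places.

Balanced accuracy = mean of per-class recall.
  invoice: recall = 163/421 = 0.3872
  receipt: recall = 374/439 = 0.8519
  contract: recall = 225/315 = 0.7143
  resume: recall = 236/458 = 0.5153
  letter: recall = 260/559 = 0.4651
Mean = (0.3872 + 0.8519 + 0.7143 + 0.5153 + 0.4651) / 5 = 0.587

0.587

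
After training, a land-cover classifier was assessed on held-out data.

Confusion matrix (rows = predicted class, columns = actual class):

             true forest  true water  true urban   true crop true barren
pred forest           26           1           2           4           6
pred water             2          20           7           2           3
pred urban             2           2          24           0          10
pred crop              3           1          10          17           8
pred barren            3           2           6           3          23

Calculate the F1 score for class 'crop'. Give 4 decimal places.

0.5231

Treat 'crop' as positive and all other classes as negative.
F1 score = 2·TP/(2·TP+FP+FN).
crop: TP=17, FP=3+1+10+8=22, FN=4+2+0+3=9 → 34/65 = 0.52308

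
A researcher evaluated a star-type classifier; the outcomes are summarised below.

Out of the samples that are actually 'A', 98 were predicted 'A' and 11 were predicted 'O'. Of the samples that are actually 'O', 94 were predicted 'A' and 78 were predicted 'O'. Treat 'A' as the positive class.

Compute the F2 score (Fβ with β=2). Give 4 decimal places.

Fβ = (1+β²)·TP / ((1+β²)·TP + β²·FN + FP), with β²=4
= 5·98 / (5·98 + 4·11 + 94) = 0.7803

0.7803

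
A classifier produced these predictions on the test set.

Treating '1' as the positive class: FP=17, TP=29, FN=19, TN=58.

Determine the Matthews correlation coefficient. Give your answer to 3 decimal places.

MCC = (TP·TN − FP·FN) / √((TP+FP)(TP+FN)(TN+FP)(TN+FN))
Numerator = 29·58 − 17·19 = 1359
Denominator = √(46·48·75·77) = √12751200 = 3570.8822
MCC = 1359 / 3570.8822 = 0.381

0.381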